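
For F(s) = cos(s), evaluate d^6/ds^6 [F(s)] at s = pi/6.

-sqrt(3)/2

The coefficient of (s - pi/6)^6 in the expansion is -sqrt(3)/1440, so F^(6)(pi/6) = 6! * (-sqrt(3)/1440) = -sqrt(3)/2.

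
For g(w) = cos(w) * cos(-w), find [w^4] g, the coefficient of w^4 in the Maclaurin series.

1/3

Write out both Maclaurin series and multiply, keeping only the needed powers.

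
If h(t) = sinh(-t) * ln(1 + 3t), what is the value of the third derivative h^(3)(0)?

Expand each factor separately, then convolve coefficients.
From the series, [t^3] h = 9/2; multiply by 3! = 6 to get 27.

27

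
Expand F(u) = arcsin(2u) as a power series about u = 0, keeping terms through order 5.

12*u^5/5 + 4*u^3/3 + 2*u

Apply the Taylor formula c_k = f^(k)(a)/k!.
F(0) = 0
F′(0) = 2
F′′(0) = 0
F′′′(0) = 8
F^(4)(0) = 0
F^(5)(0) = 288
The Taylor polynomial is Σ F^(k)(0)/k! · u^k.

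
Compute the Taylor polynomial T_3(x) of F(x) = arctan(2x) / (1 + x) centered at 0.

-2*x^3/3 - 2*x^2 + 2*x

Expand each factor separately, then convolve coefficients.
F(0) = 0
F′(0) = 2
F′′(0) = -4
F′′′(0) = -4
Dividing each by k! gives the coefficients c_0, ..., c_3.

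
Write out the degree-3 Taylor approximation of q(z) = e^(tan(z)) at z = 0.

z^3/2 + z^2/2 + z + 1

Compose series: expand the inner function first, then feed it into the outer expansion.
[z^0] = 1;  [z^1] = 1;  [z^2] = 1/2;  [z^3] = 1/2.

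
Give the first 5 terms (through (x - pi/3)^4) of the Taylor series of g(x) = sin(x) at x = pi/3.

Differentiate repeatedly and evaluate at the center.
g(pi/3) = sqrt(3)/2
g′(pi/3) = 1/2
g′′(pi/3) = -sqrt(3)/2
g′′′(pi/3) = -1/2
g^(4)(pi/3) = sqrt(3)/2

sqrt(3)*(x - pi/3)^4/48 - (x - pi/3)^3/12 - sqrt(3)*(x - pi/3)^2/4 + (x - pi/3)/2 + sqrt(3)/2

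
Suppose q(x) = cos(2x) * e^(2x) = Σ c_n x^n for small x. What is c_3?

-8/3

Multiply the two series term by term and collect like powers.
q(0) = 1
q′(0) = 2
q′′(0) = 0
q′′′(0) = -16
The Taylor polynomial is Σ q^(k)(0)/k! · x^k.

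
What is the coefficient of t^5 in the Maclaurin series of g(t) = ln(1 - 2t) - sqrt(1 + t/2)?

Expand each term separately and add.

-262179/40960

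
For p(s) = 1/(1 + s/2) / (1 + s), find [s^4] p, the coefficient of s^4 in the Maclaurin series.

Write out both Maclaurin series and multiply, keeping only the needed powers.
p(0) = 1
p′(0) = -3/2
p′′(0) = 7/2
p′′′(0) = -45/4
p^(4)(0) = 93/2
So c_4 = p^(4)(0)/4! = 31/16.

31/16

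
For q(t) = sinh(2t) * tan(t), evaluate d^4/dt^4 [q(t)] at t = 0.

Write out both Maclaurin series and multiply, keeping only the needed powers.
From the series, [t^4] q = 2; multiply by 4! = 24 to get 48.

48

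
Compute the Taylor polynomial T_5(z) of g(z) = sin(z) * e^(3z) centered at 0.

79*z^5/30 + 4*z^4 + 13*z^3/3 + 3*z^2 + z

Take the Cauchy product of the two expansions.
g(0) = 0
g′(0) = 1
g′′(0) = 6
g′′′(0) = 26
g^(4)(0) = 96
g^(5)(0) = 316
The Taylor polynomial is Σ g^(k)(0)/k! · z^k.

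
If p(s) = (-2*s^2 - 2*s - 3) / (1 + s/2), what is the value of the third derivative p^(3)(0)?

Distribute the polynomial across the series and collect like powers.
The coefficient of s^3 in the expansion is 7/8, so p′′′(0) = 3! * (7/8) = 21/4.

21/4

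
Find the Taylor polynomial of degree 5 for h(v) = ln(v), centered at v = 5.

Use the known series and substitute for the argument.
h(5) = ln(5)
h′(5) = 1/5
h′′(5) = -1/25
h′′′(5) = 2/125
h^(4)(5) = -6/625
h^(5)(5) = 24/3125

(v - 5)^5/15625 - (v - 5)^4/2500 + (v - 5)^3/375 - (v - 5)^2/50 + (v - 5)/5 + ln(5)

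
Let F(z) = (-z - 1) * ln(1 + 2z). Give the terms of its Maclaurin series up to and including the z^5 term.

-12*z^5/5 + 4*z^4/3 - 2*z^3/3 - 2*z

Shift and add copies of the series according to the polynomial's terms.
F(0) = 0
F′(0) = -2
F′′(0) = 0
F′′′(0) = -4
F^(4)(0) = 32
F^(5)(0) = -288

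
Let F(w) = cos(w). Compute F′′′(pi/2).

From the series, [(w - pi/2)^3] F = 1/6; multiply by 3! = 6 to get 1.

1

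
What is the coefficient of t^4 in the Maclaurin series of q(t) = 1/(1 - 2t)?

16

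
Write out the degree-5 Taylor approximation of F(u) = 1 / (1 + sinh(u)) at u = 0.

-181*u^5/120 + 4*u^4/3 - 7*u^3/6 + u^2 - u + 1

Use the geometric series for the reciprocal, then substitute.
[u^0] = 1;  [u^1] = -1;  [u^2] = 1;  [u^3] = -7/6;  [u^4] = 4/3;  [u^5] = -181/120.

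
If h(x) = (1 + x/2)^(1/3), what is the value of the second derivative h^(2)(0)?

-1/18

The coefficient of x^2 in the expansion is -1/36, so h′′(0) = 2! * (-1/36) = -1/18.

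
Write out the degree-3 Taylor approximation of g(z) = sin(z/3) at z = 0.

Apply the Taylor formula c_k = f^(k)(a)/k!.
g(0) = 0
g′(0) = 1/3
g′′(0) = 0
g′′′(0) = -1/27
The Taylor polynomial is Σ g^(k)(0)/k! · z^k.

-z^3/162 + z/3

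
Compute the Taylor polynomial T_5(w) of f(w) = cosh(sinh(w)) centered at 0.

Let u equal the inner series; expand the outer function in u and truncate.
f(0) = 1
f′(0) = 0
f′′(0) = 1
f′′′(0) = 0
f^(4)(0) = 5
f^(5)(0) = 0

5*w^4/24 + w^2/2 + 1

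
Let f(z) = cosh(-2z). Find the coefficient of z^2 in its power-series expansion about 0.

2

f(0) = 1
f′(0) = 0
f′′(0) = 4
Dividing each by k! gives the coefficients c_0, ..., c_2.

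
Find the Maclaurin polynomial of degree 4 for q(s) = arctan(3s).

q(0) = 0
q′(0) = 3
q′′(0) = 0
q′′′(0) = -54
q^(4)(0) = 0

-9*s^3 + 3*s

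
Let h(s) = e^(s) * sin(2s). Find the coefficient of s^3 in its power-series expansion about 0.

-1/3

Write out both Maclaurin series and multiply, keeping only the needed powers.
[s^0] = 0;  [s^1] = 2;  [s^2] = 2;  [s^3] = -1/3.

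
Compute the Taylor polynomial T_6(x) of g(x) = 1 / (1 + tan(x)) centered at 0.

Write 1/(1+u) = 1 - u + u^2 - u^3 + ... and substitute the series for u.

122*x^6/45 - 32*x^5/15 + 5*x^4/3 - 4*x^3/3 + x^2 - x + 1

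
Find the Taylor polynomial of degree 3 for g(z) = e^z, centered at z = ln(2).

g(ln(2)) = 2
g′(ln(2)) = 2
g′′(ln(2)) = 2
g′′′(ln(2)) = 2

(z - ln(2))^3/3 + (z - ln(2))^2 + 2*(z - ln(2)) + 2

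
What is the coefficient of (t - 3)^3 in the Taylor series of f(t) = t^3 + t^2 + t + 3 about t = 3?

f(3) = 42
f′(3) = 34
f′′(3) = 20
f′′′(3) = 6
Dividing each by k! gives the coefficients c_0, ..., c_3.

1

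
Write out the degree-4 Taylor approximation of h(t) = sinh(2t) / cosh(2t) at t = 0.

-8*t^3/3 + 2*t

Invert the denominator's series and multiply.
[t^0] = 0;  [t^1] = 2;  [t^2] = 0;  [t^3] = -8/3;  [t^4] = 0.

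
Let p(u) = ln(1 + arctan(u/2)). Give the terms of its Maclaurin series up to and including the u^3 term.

Compose series: expand the inner function first, then feed it into the outer expansion.
p(0) = 0
p′(0) = 1/2
p′′(0) = -1/4
p′′′(0) = 0

-u^2/8 + u/2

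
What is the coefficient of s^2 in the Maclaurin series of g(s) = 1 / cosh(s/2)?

Divide the numerator series by the denominator series (power-series long division).
g(0) = 1
g′(0) = 0
g′′(0) = -1/4
So c_2 = g′′(0)/2! = -1/8.

-1/8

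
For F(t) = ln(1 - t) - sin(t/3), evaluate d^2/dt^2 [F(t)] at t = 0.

Add the two expansions coefficient-wise.
The coefficient of t^2 in the expansion is -1/2, so F′′(0) = 2! * (-1/2) = -1.

-1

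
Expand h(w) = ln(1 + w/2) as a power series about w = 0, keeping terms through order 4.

-w^4/64 + w^3/24 - w^2/8 + w/2

h(0) = 0
h′(0) = 1/2
h′′(0) = -1/4
h′′′(0) = 1/4
h^(4)(0) = -3/8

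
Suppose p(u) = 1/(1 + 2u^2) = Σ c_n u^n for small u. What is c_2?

-2

Apply the Taylor formula c_k = f^(k)(a)/k!.
p(0) = 1
p′(0) = 0
p′′(0) = -4
So c_2 = p′′(0)/2! = -2.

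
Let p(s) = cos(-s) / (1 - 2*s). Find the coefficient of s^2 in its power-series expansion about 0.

Use 1/(1 - r) = Σ r^k on the denominator, then take the Cauchy product.
[s^0] = 1;  [s^1] = 2;  [s^2] = 7/2.

7/2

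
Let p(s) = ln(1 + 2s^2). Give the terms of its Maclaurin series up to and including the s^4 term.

Compute the successive derivatives at the expansion point and divide by k!.
p(0) = 0
p′(0) = 0
p′′(0) = 4
p′′′(0) = 0
p^(4)(0) = -48
Dividing each by k! gives the coefficients c_0, ..., c_4.

-2*s^4 + 2*s^2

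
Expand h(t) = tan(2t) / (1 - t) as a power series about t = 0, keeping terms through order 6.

Take the Cauchy product of the two expansions.
h(0) = 0
h′(0) = 2
h′′(0) = 4
h′′′(0) = 28
h^(4)(0) = 112
h^(5)(0) = 1072
h^(6)(0) = 6432

134*t^6/15 + 134*t^5/15 + 14*t^4/3 + 14*t^3/3 + 2*t^2 + 2*t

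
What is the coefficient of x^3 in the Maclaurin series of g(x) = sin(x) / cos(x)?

Write the quotient as an unknown series and match coefficients against numerator = denominator · series.
g(0) = 0
g′(0) = 1
g′′(0) = 0
g′′′(0) = 2
Then c_k = g^(k)(0)/k! gives each Taylor coefficient.

1/3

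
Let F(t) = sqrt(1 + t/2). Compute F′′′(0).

Compute the successive derivatives at the expansion point and divide by k!.
From the series, [t^3] F = 1/128; multiply by 3! = 6 to get 3/64.

3/64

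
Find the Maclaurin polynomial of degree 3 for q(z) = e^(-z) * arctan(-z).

-z^3/6 + z^2 - z

Expand each factor separately, then convolve coefficients.
[z^0] = 0;  [z^1] = -1;  [z^2] = 1;  [z^3] = -1/6.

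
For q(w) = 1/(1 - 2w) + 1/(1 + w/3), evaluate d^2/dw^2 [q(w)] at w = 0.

Expand each term separately and add.
The coefficient of w^2 in the expansion is 37/9, so q′′(0) = 2! * (37/9) = 74/9.

74/9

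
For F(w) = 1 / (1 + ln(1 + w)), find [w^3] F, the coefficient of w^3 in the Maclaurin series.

-7/3

Write 1/(1+u) = 1 - u + u^2 - u^3 + ... and substitute the series for u.
F(0) = 1
F′(0) = -1
F′′(0) = 3
F′′′(0) = -14
Dividing each by k! gives the coefficients c_0, ..., c_3.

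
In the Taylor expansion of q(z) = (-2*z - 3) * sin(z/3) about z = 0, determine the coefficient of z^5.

Distribute the polynomial across the series and collect like powers.
q(0) = 0
q′(0) = -1
q′′(0) = -4/3
q′′′(0) = 1/9
q^(4)(0) = 8/27
q^(5)(0) = -1/81
So c_5 = q^(5)(0)/5! = -1/9720.

-1/9720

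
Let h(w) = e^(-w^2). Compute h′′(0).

-2

Differentiate repeatedly and evaluate at the center.
The coefficient of w^2 in the expansion is -1, so h′′(0) = 2! * (-1) = -2.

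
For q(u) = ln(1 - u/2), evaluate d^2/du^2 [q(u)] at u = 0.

-1/4

Apply the Taylor formula c_k = f^(k)(a)/k!.
From the series, [u^2] q = -1/8; multiply by 2! = 2 to get -1/4.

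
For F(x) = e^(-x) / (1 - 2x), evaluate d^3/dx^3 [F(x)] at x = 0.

29

Write out both Maclaurin series and multiply, keeping only the needed powers.
The coefficient of x^3 in the expansion is 29/6, so F′′′(0) = 3! * (29/6) = 29.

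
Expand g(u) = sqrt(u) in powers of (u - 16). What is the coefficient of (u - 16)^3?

g(16) = 4
g′(16) = 1/8
g′′(16) = -1/256
g′′′(16) = 3/8192
Then c_k = g^(k)(16)/k! gives each Taylor coefficient.

1/16384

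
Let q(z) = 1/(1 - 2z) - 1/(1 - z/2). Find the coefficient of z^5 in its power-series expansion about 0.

1023/32

Expand each term separately and add.
q(0) = 0
q′(0) = 3/2
q′′(0) = 15/2
q′′′(0) = 189/4
q^(4)(0) = 765/2
q^(5)(0) = 15345/4
So c_5 = q^(5)(0)/5! = 1023/32.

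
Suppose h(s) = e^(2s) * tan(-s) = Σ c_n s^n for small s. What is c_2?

Take the Cauchy product of the two expansions.
h(0) = 0
h′(0) = -1
h′′(0) = -4

-2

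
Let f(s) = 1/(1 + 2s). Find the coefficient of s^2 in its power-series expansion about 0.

4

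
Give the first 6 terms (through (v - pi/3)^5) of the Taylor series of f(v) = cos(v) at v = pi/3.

Use the known series and substitute for the argument.
f(pi/3) = 1/2
f′(pi/3) = -sqrt(3)/2
f′′(pi/3) = -1/2
f′′′(pi/3) = sqrt(3)/2
f^(4)(pi/3) = 1/2
f^(5)(pi/3) = -sqrt(3)/2

-sqrt(3)*(v - pi/3)^5/240 + (v - pi/3)^4/48 + sqrt(3)*(v - pi/3)^3/12 - (v - pi/3)^2/4 - sqrt(3)*(v - pi/3)/2 + 1/2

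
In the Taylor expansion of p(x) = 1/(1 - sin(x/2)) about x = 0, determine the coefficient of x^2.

Compose series: expand the inner function first, then feed it into the outer expansion.
p(0) = 1
p′(0) = 1/2
p′′(0) = 1/2
Dividing each by k! gives the coefficients c_0, ..., c_2.

1/4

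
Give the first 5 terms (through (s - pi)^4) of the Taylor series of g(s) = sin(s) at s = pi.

(s - pi)^3/6 - (s - pi)

Use the known series and substitute for the argument.
[(s - pi)^0] = 0;  [(s - pi)^1] = -1;  [(s - pi)^2] = 0;  [(s - pi)^3] = 1/6;  [(s - pi)^4] = 0.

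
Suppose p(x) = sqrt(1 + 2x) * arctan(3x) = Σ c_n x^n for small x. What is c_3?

Take the Cauchy product of the two expansions.
So c_3 = p′′′(0)/3! = -21/2.

-21/2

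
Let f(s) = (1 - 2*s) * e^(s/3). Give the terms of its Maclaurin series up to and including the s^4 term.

Distribute the polynomial across the series and collect like powers.
f(0) = 1
f′(0) = -5/3
f′′(0) = -11/9
f′′′(0) = -17/27
f^(4)(0) = -23/81

-23*s^4/1944 - 17*s^3/162 - 11*s^2/18 - 5*s/3 + 1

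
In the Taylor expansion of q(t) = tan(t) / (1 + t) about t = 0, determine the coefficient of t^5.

Expand each factor separately, then convolve coefficients.
q(0) = 0
q′(0) = 1
q′′(0) = -2
q′′′(0) = 8
q^(4)(0) = -32
q^(5)(0) = 176
So c_5 = q^(5)(0)/5! = 22/15.

22/15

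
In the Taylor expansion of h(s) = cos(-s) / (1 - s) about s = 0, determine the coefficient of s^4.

13/24

Write out both Maclaurin series and multiply, keeping only the needed powers.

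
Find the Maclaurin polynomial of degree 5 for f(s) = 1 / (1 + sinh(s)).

-181*s^5/120 + 4*s^4/3 - 7*s^3/6 + s^2 - s + 1

Expand as Σ (-1)^k u^k with u equal to the inner function's series.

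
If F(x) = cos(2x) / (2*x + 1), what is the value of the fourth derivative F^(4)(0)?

Expand 1/(denominator) as a geometric series and multiply by the numerator's series.
From the series, [x^4] F = 26/3; multiply by 4! = 24 to get 208.

208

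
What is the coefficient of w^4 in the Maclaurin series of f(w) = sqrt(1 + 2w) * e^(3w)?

13/2

Multiply the two series term by term and collect like powers.
[w^0] = 1;  [w^1] = 4;  [w^2] = 7;  [w^3] = 8;  [w^4] = 13/2.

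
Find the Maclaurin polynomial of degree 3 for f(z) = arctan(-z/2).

f(0) = 0
f′(0) = -1/2
f′′(0) = 0
f′′′(0) = 1/4

z^3/24 - z/2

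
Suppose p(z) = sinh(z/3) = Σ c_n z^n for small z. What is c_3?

1/162

p(0) = 0
p′(0) = 1/3
p′′(0) = 0
p′′′(0) = 1/27
So c_3 = p′′′(0)/3! = 1/162.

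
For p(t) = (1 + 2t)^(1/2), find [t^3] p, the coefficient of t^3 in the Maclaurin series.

Apply the Taylor formula c_k = f^(k)(a)/k!.
[t^0] = 1;  [t^1] = 1;  [t^2] = -1/2;  [t^3] = 1/2.

1/2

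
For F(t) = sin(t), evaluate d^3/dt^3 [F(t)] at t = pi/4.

-sqrt(2)/2

From the series, [(t - pi/4)^3] F = -sqrt(2)/12; multiply by 3! = 6 to get -sqrt(2)/2.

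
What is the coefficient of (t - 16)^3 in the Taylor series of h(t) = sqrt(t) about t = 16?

1/16384

Apply the Taylor formula c_k = f^(k)(a)/k!.
h(16) = 4
h′(16) = 1/8
h′′(16) = -1/256
h′′′(16) = 3/8192
So c_3 = h′′′(16)/3! = 1/16384.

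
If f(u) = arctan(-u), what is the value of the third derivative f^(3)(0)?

2

The coefficient of u^3 in the expansion is 1/3, so f′′′(0) = 3! * (1/3) = 2.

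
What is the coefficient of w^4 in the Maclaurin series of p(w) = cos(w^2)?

p(0) = 1
p′(0) = 0
p′′(0) = 0
p′′′(0) = 0
p^(4)(0) = -12
Dividing each by k! gives the coefficients c_0, ..., c_4.

-1/2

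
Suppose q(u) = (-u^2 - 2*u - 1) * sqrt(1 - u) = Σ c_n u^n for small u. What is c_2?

1/8

Multiply each power in the prefactor through the base expansion.
[u^0] = -1;  [u^1] = -3/2;  [u^2] = 1/8.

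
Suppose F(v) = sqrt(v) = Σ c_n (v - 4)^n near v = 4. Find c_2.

[(v - 4)^0] = 2;  [(v - 4)^1] = 1/4;  [(v - 4)^2] = -1/64.

-1/64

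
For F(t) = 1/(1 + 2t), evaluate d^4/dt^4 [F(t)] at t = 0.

The coefficient of t^4 in the expansion is 16, so F^(4)(0) = 4! * (16) = 384.

384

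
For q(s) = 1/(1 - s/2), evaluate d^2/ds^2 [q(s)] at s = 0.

Apply the Taylor formula c_k = f^(k)(a)/k!.
The coefficient of s^2 in the expansion is 1/4, so q′′(0) = 2! * (1/4) = 1/2.

1/2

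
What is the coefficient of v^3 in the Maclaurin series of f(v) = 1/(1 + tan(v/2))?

Let u equal the inner series; expand the outer function in u and truncate.

-1/6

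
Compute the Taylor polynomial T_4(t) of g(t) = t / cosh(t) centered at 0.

Write the quotient as an unknown series and match coefficients against numerator = denominator · series.
g(0) = 0
g′(0) = 1
g′′(0) = 0
g′′′(0) = -3
g^(4)(0) = 0
The Taylor polynomial is Σ g^(k)(0)/k! · t^k.

-t^3/2 + t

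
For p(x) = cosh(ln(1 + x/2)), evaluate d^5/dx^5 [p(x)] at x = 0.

Compose series: expand the inner function first, then feed it into the outer expansion.
From the series, [x^5] p = -1/64; multiply by 5! = 120 to get -15/8.

-15/8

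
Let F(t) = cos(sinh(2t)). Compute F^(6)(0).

Compose series: expand the inner function first, then feed it into the outer expansion.
The coefficient of t^6 in the expansion is 4/15, so F^(6)(0) = 6! * (4/15) = 192.

192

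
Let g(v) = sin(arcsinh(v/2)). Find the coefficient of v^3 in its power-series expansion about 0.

Substitute the inner expansion into the outer series and collect powers.
So c_3 = g′′′(0)/3! = -1/24.

-1/24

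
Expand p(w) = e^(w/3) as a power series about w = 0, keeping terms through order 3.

w^3/162 + w^2/18 + w/3 + 1

p(0) = 1
p′(0) = 1/3
p′′(0) = 1/9
p′′′(0) = 1/27
The Taylor polynomial is Σ p^(k)(0)/k! · w^k.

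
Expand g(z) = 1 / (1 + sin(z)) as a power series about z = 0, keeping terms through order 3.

-5*z^3/6 + z^2 - z + 1

Use the geometric series for the reciprocal, then substitute.
[z^0] = 1;  [z^1] = -1;  [z^2] = 1;  [z^3] = -5/6.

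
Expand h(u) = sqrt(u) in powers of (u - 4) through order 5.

Differentiate repeatedly and evaluate at the center.
[(u - 4)^0] = 2;  [(u - 4)^1] = 1/4;  [(u - 4)^2] = -1/64;  [(u - 4)^3] = 1/512;  [(u - 4)^4] = -5/16384;  [(u - 4)^5] = 7/131072.

7*(u - 4)^5/131072 - 5*(u - 4)^4/16384 + (u - 4)^3/512 - (u - 4)^2/64 + (u - 4)/4 + 2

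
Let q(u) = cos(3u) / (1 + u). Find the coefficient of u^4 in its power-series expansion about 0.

Take the Cauchy product of the two expansions.
q(0) = 1
q′(0) = -1
q′′(0) = -7
q′′′(0) = 21
q^(4)(0) = -3
So c_4 = q^(4)(0)/4! = -1/8.

-1/8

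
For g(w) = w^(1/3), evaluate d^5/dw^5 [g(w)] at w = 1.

880/243

From the series, [(w - 1)^5] g = 22/729; multiply by 5! = 120 to get 880/243.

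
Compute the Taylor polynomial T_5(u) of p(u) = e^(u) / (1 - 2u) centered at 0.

Expand each factor separately, then convolve coefficients.
p(0) = 1
p′(0) = 3
p′′(0) = 13
p′′′(0) = 79
p^(4)(0) = 633
p^(5)(0) = 6331

6331*u^5/120 + 211*u^4/8 + 79*u^3/6 + 13*u^2/2 + 3*u + 1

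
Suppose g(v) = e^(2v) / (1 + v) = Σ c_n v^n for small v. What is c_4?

1/3

Take the Cauchy product of the two expansions.
So c_4 = g^(4)(0)/4! = 1/3.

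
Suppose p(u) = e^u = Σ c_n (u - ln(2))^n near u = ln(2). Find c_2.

Compute the successive derivatives at the expansion point and divide by k!.

1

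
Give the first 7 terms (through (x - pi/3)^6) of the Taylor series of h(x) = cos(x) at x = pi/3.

-(x - pi/3)^6/1440 - sqrt(3)*(x - pi/3)^5/240 + (x - pi/3)^4/48 + sqrt(3)*(x - pi/3)^3/12 - (x - pi/3)^2/4 - sqrt(3)*(x - pi/3)/2 + 1/2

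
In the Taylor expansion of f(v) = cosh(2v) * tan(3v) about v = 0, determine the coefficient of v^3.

15

Multiply the two series term by term and collect like powers.
f(0) = 0
f′(0) = 3
f′′(0) = 0
f′′′(0) = 90
So c_3 = f′′′(0)/3! = 15.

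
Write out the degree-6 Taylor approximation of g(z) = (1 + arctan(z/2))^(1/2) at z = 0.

-1489*z^6/2949120 + 83*z^5/40960 + 17*z^4/6144 - 5*z^3/384 - z^2/32 + z/4 + 1

Compose series: expand the inner function first, then feed it into the outer expansion.
[z^0] = 1;  [z^1] = 1/4;  [z^2] = -1/32;  [z^3] = -5/384;  [z^4] = 17/6144;  [z^5] = 83/40960;  [z^6] = -1489/2949120.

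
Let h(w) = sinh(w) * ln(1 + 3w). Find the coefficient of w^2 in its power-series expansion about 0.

Take the Cauchy product of the two expansions.
[w^0] = 0;  [w^1] = 0;  [w^2] = 3.
So c_2 = h′′(0)/2! = 3.

3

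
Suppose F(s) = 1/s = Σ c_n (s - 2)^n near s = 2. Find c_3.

Use the known series and substitute for the argument.
F(2) = 1/2
F′(2) = -1/4
F′′(2) = 1/4
F′′′(2) = -3/8
Dividing each by k! gives the coefficients c_0, ..., c_3.

-1/16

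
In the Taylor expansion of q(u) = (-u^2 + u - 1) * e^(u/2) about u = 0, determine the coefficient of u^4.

Shift and add copies of the series according to the polynomial's terms.
[u^0] = -1;  [u^1] = 1/2;  [u^2] = -5/8;  [u^3] = -19/48;  [u^4] = -41/384.
So c_4 = q^(4)(0)/4! = -41/384.

-41/384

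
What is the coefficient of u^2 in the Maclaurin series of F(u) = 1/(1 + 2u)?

Apply the Taylor formula c_k = f^(k)(a)/k!.
F(0) = 1
F′(0) = -2
F′′(0) = 8

4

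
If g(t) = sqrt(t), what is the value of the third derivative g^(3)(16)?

The coefficient of (t - 16)^3 in the expansion is 1/16384, so g′′′(16) = 3! * (1/16384) = 3/8192.

3/8192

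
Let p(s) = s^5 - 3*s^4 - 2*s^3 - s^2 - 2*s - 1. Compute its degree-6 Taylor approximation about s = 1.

(s - 1)^5 + 2*(s - 1)^4 - 4*(s - 1)^3 - 15*(s - 1)^2 - 17*(s - 1) - 8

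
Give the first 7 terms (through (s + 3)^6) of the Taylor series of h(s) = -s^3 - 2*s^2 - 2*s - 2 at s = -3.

h(-3) = 13
h′(-3) = -17
h′′(-3) = 14
h′′′(-3) = -6
h^(4)(-3) = 0
h^(5)(-3) = 0
h^(6)(-3) = 0
The Taylor polynomial is Σ h^(k)(-3)/k! · (s + 3)^k.

-(s + 3)^3 + 7*(s + 3)^2 - 17*(s + 3) + 13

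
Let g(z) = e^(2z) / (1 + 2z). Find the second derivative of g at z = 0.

4

Write out both Maclaurin series and multiply, keeping only the needed powers.
The coefficient of z^2 in the expansion is 2, so g′′(0) = 2! * (2) = 4.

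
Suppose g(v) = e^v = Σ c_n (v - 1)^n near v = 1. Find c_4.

e/24

g(1) = e
g′(1) = e
g′′(1) = e
g′′′(1) = e
g^(4)(1) = e
So c_4 = g^(4)(1)/4! = e/24.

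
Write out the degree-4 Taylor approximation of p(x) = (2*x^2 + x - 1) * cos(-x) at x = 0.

Multiply each power in the prefactor through the base expansion.
p(0) = -1
p′(0) = 1
p′′(0) = 5
p′′′(0) = -3
p^(4)(0) = -25

-25*x^4/24 - x^3/2 + 5*x^2/2 + x - 1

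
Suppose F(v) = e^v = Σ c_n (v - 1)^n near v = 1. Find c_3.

F(1) = e
F′(1) = e
F′′(1) = e
F′′′(1) = e
So c_3 = F′′′(1)/3! = e/6.

e/6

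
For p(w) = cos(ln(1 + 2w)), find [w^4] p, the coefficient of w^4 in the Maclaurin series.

-20/3

Compose series: expand the inner function first, then feed it into the outer expansion.
p(0) = 1
p′(0) = 0
p′′(0) = -4
p′′′(0) = 24
p^(4)(0) = -160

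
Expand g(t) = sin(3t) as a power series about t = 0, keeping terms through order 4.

g(0) = 0
g′(0) = 3
g′′(0) = 0
g′′′(0) = -27
g^(4)(0) = 0
The Taylor polynomial is Σ g^(k)(0)/k! · t^k.

-9*t^3/2 + 3*t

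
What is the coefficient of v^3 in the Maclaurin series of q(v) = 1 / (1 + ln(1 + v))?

-7/3

Expand as Σ (-1)^k u^k with u equal to the inner function's series.
q(0) = 1
q′(0) = -1
q′′(0) = 3
q′′′(0) = -14
So c_3 = q′′′(0)/3! = -7/3.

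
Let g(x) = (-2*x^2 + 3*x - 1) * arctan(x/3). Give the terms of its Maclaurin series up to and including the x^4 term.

Multiply each power in the prefactor through the base expansion.
[x^0] = 0;  [x^1] = -1/3;  [x^2] = 1;  [x^3] = -53/81;  [x^4] = -1/27.

-x^4/27 - 53*x^3/81 + x^2 - x/3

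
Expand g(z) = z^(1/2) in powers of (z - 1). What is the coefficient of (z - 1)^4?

-5/128

g(1) = 1
g′(1) = 1/2
g′′(1) = -1/4
g′′′(1) = 3/8
g^(4)(1) = -15/16
Dividing each by k! gives the coefficients c_0, ..., c_4.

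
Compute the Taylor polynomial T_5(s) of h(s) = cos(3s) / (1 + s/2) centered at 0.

-37*s^5/32 + 37*s^4/16 + 17*s^3/8 - 17*s^2/4 - s/2 + 1

Expand each factor separately, then convolve coefficients.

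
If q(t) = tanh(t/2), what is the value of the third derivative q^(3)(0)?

The coefficient of t^3 in the expansion is -1/24, so q′′′(0) = 3! * (-1/24) = -1/4.

-1/4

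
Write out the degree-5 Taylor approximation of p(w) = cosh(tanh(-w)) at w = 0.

-7*w^4/24 + w^2/2 + 1

Substitute the inner expansion into the outer series and collect powers.
p(0) = 1
p′(0) = 0
p′′(0) = 1
p′′′(0) = 0
p^(4)(0) = -7
p^(5)(0) = 0
Then c_k = p^(k)(0)/k! gives each Taylor coefficient.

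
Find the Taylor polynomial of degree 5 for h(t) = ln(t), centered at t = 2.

Differentiate repeatedly and evaluate at the center.
h(2) = ln(2)
h′(2) = 1/2
h′′(2) = -1/4
h′′′(2) = 1/4
h^(4)(2) = -3/8
h^(5)(2) = 3/4

(t - 2)^5/160 - (t - 2)^4/64 + (t - 2)^3/24 - (t - 2)^2/8 + (t - 2)/2 + ln(2)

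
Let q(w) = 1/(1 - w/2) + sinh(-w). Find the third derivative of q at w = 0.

Combine the two series term by term.
The coefficient of w^3 in the expansion is -1/24, so q′′′(0) = 3! * (-1/24) = -1/4.

-1/4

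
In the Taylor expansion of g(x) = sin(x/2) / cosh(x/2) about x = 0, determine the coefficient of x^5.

3/320

Divide the numerator series by the denominator series (power-series long division).
g(0) = 0
g′(0) = 1/2
g′′(0) = 0
g′′′(0) = -1/2
g^(4)(0) = 0
g^(5)(0) = 9/8
Dividing each by k! gives the coefficients c_0, ..., c_5.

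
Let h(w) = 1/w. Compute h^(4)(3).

8/81

The coefficient of (w - 3)^4 in the expansion is 1/243, so h^(4)(3) = 4! * (1/243) = 8/81.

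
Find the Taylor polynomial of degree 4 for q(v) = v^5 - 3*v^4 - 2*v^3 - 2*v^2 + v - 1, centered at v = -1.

-8*(v + 1)^4 + 20*(v + 1)^3 - 24*(v + 1)^2 + 16*(v + 1) - 6

q(-1) = -6
q′(-1) = 16
q′′(-1) = -48
q′′′(-1) = 120
q^(4)(-1) = -192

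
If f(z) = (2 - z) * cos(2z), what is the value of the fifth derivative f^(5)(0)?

-80

Multiply each power in the prefactor through the base expansion.
From the series, [z^5] f = -2/3; multiply by 5! = 120 to get -80.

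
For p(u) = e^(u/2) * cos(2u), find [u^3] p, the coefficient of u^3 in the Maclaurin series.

-47/48

Expand each factor separately, then convolve coefficients.
[u^0] = 1;  [u^1] = 1/2;  [u^2] = -15/8;  [u^3] = -47/48.
So c_3 = p′′′(0)/3! = -47/48.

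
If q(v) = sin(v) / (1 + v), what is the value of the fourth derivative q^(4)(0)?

-20

Write out both Maclaurin series and multiply, keeping only the needed powers.
From the series, [v^4] q = -5/6; multiply by 4! = 24 to get -20.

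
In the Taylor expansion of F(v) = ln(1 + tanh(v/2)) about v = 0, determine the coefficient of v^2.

-1/8

Plug the Maclaurin series of the inner function into that of the outer and collect terms.
F(0) = 0
F′(0) = 1/2
F′′(0) = -1/4
So c_2 = F′′(0)/2! = -1/8.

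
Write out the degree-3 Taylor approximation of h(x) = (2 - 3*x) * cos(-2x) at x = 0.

6*x^3 - 4*x^2 - 3*x + 2

Shift and add copies of the series according to the polynomial's terms.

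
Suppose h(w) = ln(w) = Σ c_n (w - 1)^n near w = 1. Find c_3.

Differentiate repeatedly and evaluate at the center.
h(1) = 0
h′(1) = 1
h′′(1) = -1
h′′′(1) = 2
So c_3 = h′′′(1)/3! = 1/3.

1/3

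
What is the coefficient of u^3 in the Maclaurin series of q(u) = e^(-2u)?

Differentiate repeatedly and evaluate at the center.
[u^0] = 1;  [u^1] = -2;  [u^2] = 2;  [u^3] = -4/3.
So c_3 = q′′′(0)/3! = -4/3.

-4/3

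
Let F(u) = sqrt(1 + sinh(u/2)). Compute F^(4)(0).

-31/256

Let u equal the inner series; expand the outer function in u and truncate.
From the series, [u^4] F = -31/6144; multiply by 4! = 24 to get -31/256.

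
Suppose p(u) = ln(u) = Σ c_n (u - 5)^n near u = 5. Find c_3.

1/375

Use the known series and substitute for the argument.
p(5) = ln(5)
p′(5) = 1/5
p′′(5) = -1/25
p′′′(5) = 2/125
Then c_k = p^(k)(5)/k! gives each Taylor coefficient.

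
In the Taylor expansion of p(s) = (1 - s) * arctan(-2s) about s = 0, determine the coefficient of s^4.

-8/3

Shift and add copies of the series according to the polynomial's terms.
p(0) = 0
p′(0) = -2
p′′(0) = 4
p′′′(0) = 16
p^(4)(0) = -64
So c_4 = p^(4)(0)/4! = -8/3.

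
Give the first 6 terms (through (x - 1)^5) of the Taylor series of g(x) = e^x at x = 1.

e*(x - 1)^5/120 + e*(x - 1)^4/24 + e*(x - 1)^3/6 + e*(x - 1)^2/2 + e*(x - 1) + e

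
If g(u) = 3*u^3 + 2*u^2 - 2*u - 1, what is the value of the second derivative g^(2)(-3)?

The coefficient of (u + 3)^2 in the expansion is -25, so g′′(-3) = 2! * (-25) = -50.

-50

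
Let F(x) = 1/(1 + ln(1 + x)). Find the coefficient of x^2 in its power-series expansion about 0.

Plug the Maclaurin series of the inner function into that of the outer and collect terms.
F(0) = 1
F′(0) = -1
F′′(0) = 3
So c_2 = F′′(0)/2! = 3/2.

3/2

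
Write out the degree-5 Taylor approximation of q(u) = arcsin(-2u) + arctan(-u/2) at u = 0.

-77*u^5/32 - 31*u^3/24 - 5*u/2

Add the two expansions coefficient-wise.
q(0) = 0
q′(0) = -5/2
q′′(0) = 0
q′′′(0) = -31/4
q^(4)(0) = 0
q^(5)(0) = -1155/4
Then c_k = q^(k)(0)/k! gives each Taylor coefficient.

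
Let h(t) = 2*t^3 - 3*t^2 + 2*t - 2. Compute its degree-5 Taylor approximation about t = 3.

2*(t - 3)^3 + 15*(t - 3)^2 + 38*(t - 3) + 31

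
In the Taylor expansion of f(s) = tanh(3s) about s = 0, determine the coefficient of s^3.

-9

f(0) = 0
f′(0) = 3
f′′(0) = 0
f′′′(0) = -54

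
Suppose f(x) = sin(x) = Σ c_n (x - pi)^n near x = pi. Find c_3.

1/6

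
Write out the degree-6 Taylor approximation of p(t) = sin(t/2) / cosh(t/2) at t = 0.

3*t^5/320 - t^3/12 + t/2

Divide the numerator series by the denominator series (power-series long division).
[t^0] = 0;  [t^1] = 1/2;  [t^2] = 0;  [t^3] = -1/12;  [t^4] = 0;  [t^5] = 3/320;  [t^6] = 0.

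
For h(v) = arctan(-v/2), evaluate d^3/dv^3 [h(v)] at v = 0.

The coefficient of v^3 in the expansion is 1/24, so h′′′(0) = 3! * (1/24) = 1/4.

1/4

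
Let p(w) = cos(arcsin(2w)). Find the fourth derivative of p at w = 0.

Plug the Maclaurin series of the inner function into that of the outer and collect terms.
The coefficient of w^4 in the expansion is -2, so p^(4)(0) = 4! * (-2) = -48.

-48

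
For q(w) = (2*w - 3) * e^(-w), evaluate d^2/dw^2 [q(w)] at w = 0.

-7

Shift and add copies of the series according to the polynomial's terms.
From the series, [w^2] q = -7/2; multiply by 2! = 2 to get -7.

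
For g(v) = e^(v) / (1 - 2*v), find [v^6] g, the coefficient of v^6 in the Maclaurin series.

75973/720

Expand 1/(denominator) as a geometric series and multiply by the numerator's series.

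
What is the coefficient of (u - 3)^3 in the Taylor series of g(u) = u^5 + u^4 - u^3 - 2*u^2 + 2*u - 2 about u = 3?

101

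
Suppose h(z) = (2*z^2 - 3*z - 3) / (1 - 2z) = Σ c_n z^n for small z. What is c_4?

Shift and add copies of the series according to the polynomial's terms.

-64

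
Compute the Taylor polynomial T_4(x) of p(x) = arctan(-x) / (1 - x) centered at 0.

-2*x^4/3 - 2*x^3/3 - x^2 - x

Use 1/(1 - r) = Σ r^k on the denominator, then take the Cauchy product.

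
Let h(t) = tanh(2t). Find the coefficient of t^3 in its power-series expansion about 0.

-8/3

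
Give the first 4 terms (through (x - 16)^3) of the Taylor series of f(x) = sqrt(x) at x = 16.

(x - 16)^3/16384 - (x - 16)^2/512 + (x - 16)/8 + 4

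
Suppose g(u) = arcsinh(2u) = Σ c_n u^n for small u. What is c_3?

-4/3

g(0) = 0
g′(0) = 2
g′′(0) = 0
g′′′(0) = -8
Dividing each by k! gives the coefficients c_0, ..., c_3.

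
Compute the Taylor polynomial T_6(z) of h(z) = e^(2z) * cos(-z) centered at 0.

Expand each factor separately, then convolve coefficients.
h(0) = 1
h′(0) = 2
h′′(0) = 3
h′′′(0) = 2
h^(4)(0) = -7
h^(5)(0) = -38
h^(6)(0) = -117
Dividing each by k! gives the coefficients c_0, ..., c_6.

-13*z^6/80 - 19*z^5/60 - 7*z^4/24 + z^3/3 + 3*z^2/2 + 2*z + 1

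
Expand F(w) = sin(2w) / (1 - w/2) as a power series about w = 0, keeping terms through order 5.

7*w^5/120 - 5*w^4/12 - 5*w^3/6 + w^2 + 2*w

Take the Cauchy product of the two expansions.
[w^0] = 0;  [w^1] = 2;  [w^2] = 1;  [w^3] = -5/6;  [w^4] = -5/12;  [w^5] = 7/120.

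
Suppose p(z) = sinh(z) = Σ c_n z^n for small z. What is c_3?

1/6

[z^0] = 0;  [z^1] = 1;  [z^2] = 0;  [z^3] = 1/6.
So c_3 = p′′′(0)/3! = 1/6.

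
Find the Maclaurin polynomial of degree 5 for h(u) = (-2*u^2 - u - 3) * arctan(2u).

-208*u^5/15 + 8*u^4/3 + 4*u^3 - 2*u^2 - 6*u

Multiply each power in the prefactor through the base expansion.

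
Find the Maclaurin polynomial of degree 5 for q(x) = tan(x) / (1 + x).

Take the Cauchy product of the two expansions.
q(0) = 0
q′(0) = 1
q′′(0) = -2
q′′′(0) = 8
q^(4)(0) = -32
q^(5)(0) = 176

22*x^5/15 - 4*x^4/3 + 4*x^3/3 - x^2 + x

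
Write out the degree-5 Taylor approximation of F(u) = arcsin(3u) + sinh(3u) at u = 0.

Combine the two series term by term.
F(0) = 0
F′(0) = 6
F′′(0) = 0
F′′′(0) = 54
F^(4)(0) = 0
F^(5)(0) = 2430

81*u^5/4 + 9*u^3 + 6*u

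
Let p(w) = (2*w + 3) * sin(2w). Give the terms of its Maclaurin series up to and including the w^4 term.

-8*w^4/3 - 4*w^3 + 4*w^2 + 6*w

Multiply each power in the prefactor through the base expansion.
p(0) = 0
p′(0) = 6
p′′(0) = 8
p′′′(0) = -24
p^(4)(0) = -64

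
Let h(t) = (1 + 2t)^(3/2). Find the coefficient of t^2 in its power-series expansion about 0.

3/2

h(0) = 1
h′(0) = 3
h′′(0) = 3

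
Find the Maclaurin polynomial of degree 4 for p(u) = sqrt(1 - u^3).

1 - u^3/2

Use the known series and substitute for the argument.
[u^0] = 1;  [u^1] = 0;  [u^2] = 0;  [u^3] = -1/2;  [u^4] = 0.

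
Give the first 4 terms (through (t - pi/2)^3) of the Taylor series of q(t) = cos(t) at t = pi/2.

Compute the successive derivatives at the expansion point and divide by k!.
[(t - pi/2)^0] = 0;  [(t - pi/2)^1] = -1;  [(t - pi/2)^2] = 0;  [(t - pi/2)^3] = 1/6.

(t - pi/2)^3/6 - (t - pi/2)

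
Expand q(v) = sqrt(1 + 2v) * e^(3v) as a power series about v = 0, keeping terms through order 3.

8*v^3 + 7*v^2 + 4*v + 1

Take the Cauchy product of the two expansions.
q(0) = 1
q′(0) = 4
q′′(0) = 14
q′′′(0) = 48
Dividing each by k! gives the coefficients c_0, ..., c_3.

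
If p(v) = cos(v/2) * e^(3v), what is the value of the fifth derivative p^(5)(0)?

Expand each factor separately, then convolve coefficients.
From the series, [v^5] p = 941/640; multiply by 5! = 120 to get 2823/16.

2823/16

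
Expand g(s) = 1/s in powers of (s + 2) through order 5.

-(s + 2)^5/64 - (s + 2)^4/32 - (s + 2)^3/16 - (s + 2)^2/8 - (s + 2)/4 - 1/2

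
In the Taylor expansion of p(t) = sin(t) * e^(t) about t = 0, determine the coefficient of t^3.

Multiply the two series term by term and collect like powers.
p(0) = 0
p′(0) = 1
p′′(0) = 2
p′′′(0) = 2
So c_3 = p′′′(0)/3! = 1/3.

1/3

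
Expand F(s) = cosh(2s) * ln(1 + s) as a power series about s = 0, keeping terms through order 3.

7*s^3/3 - s^2/2 + s

Multiply the two series term by term and collect like powers.
[s^0] = 0;  [s^1] = 1;  [s^2] = -1/2;  [s^3] = 7/3.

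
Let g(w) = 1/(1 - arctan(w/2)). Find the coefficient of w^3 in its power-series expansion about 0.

1/12

Substitute the inner expansion into the outer series and collect powers.
g(0) = 1
g′(0) = 1/2
g′′(0) = 1/2
g′′′(0) = 1/2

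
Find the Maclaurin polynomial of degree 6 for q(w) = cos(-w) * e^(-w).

w^5/30 - w^4/6 + w^3/3 - w + 1

Expand each factor separately, then convolve coefficients.
q(0) = 1
q′(0) = -1
q′′(0) = 0
q′′′(0) = 2
q^(4)(0) = -4
q^(5)(0) = 4
q^(6)(0) = 0
The Taylor polynomial is Σ q^(k)(0)/k! · w^k.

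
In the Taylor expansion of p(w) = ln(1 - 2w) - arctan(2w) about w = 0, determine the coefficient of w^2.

Expand each term separately and add.

-2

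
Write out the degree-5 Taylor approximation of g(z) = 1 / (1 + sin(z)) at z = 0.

Expand as Σ (-1)^k u^k with u equal to the inner function's series.
g(0) = 1
g′(0) = -1
g′′(0) = 2
g′′′(0) = -5
g^(4)(0) = 16
g^(5)(0) = -61

-61*z^5/120 + 2*z^4/3 - 5*z^3/6 + z^2 - z + 1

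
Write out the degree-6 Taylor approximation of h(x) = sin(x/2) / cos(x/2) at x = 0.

Invert the denominator's series and multiply.
[x^0] = 0;  [x^1] = 1/2;  [x^2] = 0;  [x^3] = 1/24;  [x^4] = 0;  [x^5] = 1/240;  [x^6] = 0.

x^5/240 + x^3/24 + x/2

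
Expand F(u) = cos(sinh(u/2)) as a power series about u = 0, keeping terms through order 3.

Let u equal the inner series; expand the outer function in u and truncate.
[u^0] = 1;  [u^1] = 0;  [u^2] = -1/8;  [u^3] = 0.

1 - u^2/8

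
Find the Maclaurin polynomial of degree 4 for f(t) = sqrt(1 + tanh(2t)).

Plug the Maclaurin series of the inner function into that of the outer and collect terms.
f(0) = 1
f′(0) = 1
f′′(0) = -1
f′′′(0) = -5
f^(4)(0) = 17
The Taylor polynomial is Σ f^(k)(0)/k! · t^k.

17*t^4/24 - 5*t^3/6 - t^2/2 + t + 1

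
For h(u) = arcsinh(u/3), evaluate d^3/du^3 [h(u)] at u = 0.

From the series, [u^3] h = -1/162; multiply by 3! = 6 to get -1/27.

-1/27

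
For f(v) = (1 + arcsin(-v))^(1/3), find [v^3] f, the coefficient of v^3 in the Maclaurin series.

-19/162

Plug the Maclaurin series of the inner function into that of the outer and collect terms.
f(0) = 1
f′(0) = -1/3
f′′(0) = -2/9
f′′′(0) = -19/27
Dividing each by k! gives the coefficients c_0, ..., c_3.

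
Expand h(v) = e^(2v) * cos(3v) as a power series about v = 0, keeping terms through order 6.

407*v^6/144 + 61*v^5/60 - 119*v^4/24 - 23*v^3/3 - 5*v^2/2 + 2*v + 1

Expand each factor separately, then convolve coefficients.
[v^0] = 1;  [v^1] = 2;  [v^2] = -5/2;  [v^3] = -23/3;  [v^4] = -119/24;  [v^5] = 61/60;  [v^6] = 407/144.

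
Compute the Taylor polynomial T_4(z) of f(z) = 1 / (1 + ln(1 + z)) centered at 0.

11*z^4/3 - 7*z^3/3 + 3*z^2/2 - z + 1

Write 1/(1+u) = 1 - u + u^2 - u^3 + ... and substitute the series for u.
f(0) = 1
f′(0) = -1
f′′(0) = 3
f′′′(0) = -14
f^(4)(0) = 88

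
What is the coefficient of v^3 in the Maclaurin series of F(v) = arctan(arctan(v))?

Plug the Maclaurin series of the inner function into that of the outer and collect terms.
F(0) = 0
F′(0) = 1
F′′(0) = 0
F′′′(0) = -4

-2/3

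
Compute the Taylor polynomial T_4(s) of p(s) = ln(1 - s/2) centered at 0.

-s^4/64 - s^3/24 - s^2/8 - s/2

Differentiate repeatedly and evaluate at the center.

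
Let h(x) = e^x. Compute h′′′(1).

Compute the successive derivatives at the expansion point and divide by k!.
From the series, [(x - 1)^3] h = e/6; multiply by 3! = 6 to get e.

e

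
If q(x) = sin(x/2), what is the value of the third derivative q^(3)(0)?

-1/8

The coefficient of x^3 in the expansion is -1/48, so q′′′(0) = 3! * (-1/48) = -1/8.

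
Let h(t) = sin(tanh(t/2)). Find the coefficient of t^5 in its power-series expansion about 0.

Plug the Maclaurin series of the inner function into that of the outer and collect terms.
[t^0] = 0;  [t^1] = 1/2;  [t^2] = 0;  [t^3] = -1/16;  [t^4] = 0;  [t^5] = 37/3840.
So c_5 = h^(5)(0)/5! = 37/3840.

37/3840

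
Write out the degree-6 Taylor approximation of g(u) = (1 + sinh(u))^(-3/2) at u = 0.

14305*u^6/3072 - 4881*u^5/1280 + 395*u^4/128 - 39*u^3/16 + 15*u^2/8 - 3*u/2 + 1

Compose series: expand the inner function first, then feed it into the outer expansion.
g(0) = 1
g′(0) = -3/2
g′′(0) = 15/4
g′′′(0) = -117/8
g^(4)(0) = 1185/16
g^(5)(0) = -14643/32
g^(6)(0) = 214575/64
Dividing each by k! gives the coefficients c_0, ..., c_6.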